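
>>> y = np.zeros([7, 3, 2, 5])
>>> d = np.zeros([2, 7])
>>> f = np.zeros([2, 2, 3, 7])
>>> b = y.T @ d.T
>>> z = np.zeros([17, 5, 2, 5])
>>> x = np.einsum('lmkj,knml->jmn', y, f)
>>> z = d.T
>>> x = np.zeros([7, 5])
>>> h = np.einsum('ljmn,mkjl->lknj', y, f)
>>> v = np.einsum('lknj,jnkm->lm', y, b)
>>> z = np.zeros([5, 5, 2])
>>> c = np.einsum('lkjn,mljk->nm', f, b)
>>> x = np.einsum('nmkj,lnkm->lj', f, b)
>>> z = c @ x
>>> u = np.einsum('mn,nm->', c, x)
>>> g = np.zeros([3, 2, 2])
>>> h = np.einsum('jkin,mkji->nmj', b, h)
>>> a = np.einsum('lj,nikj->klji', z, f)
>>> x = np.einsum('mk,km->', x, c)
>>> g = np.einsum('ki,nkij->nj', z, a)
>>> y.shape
(7, 3, 2, 5)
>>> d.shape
(2, 7)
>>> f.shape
(2, 2, 3, 7)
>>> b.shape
(5, 2, 3, 2)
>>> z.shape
(7, 7)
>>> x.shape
()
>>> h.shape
(2, 7, 5)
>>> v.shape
(7, 2)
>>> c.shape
(7, 5)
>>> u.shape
()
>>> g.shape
(3, 2)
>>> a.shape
(3, 7, 7, 2)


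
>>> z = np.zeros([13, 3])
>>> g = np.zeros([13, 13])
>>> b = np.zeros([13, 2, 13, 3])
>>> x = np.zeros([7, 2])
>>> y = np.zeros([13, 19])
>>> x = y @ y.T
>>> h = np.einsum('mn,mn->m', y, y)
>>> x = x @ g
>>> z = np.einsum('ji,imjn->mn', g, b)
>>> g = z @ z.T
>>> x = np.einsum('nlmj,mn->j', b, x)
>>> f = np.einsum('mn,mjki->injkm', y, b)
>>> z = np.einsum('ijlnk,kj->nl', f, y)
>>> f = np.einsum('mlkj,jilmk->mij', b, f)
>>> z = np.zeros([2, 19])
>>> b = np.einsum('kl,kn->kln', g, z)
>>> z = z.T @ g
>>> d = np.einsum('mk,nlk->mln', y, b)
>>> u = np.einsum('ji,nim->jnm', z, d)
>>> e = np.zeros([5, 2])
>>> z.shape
(19, 2)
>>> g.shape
(2, 2)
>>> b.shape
(2, 2, 19)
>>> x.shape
(3,)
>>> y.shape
(13, 19)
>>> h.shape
(13,)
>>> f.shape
(13, 19, 3)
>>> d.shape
(13, 2, 2)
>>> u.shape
(19, 13, 2)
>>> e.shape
(5, 2)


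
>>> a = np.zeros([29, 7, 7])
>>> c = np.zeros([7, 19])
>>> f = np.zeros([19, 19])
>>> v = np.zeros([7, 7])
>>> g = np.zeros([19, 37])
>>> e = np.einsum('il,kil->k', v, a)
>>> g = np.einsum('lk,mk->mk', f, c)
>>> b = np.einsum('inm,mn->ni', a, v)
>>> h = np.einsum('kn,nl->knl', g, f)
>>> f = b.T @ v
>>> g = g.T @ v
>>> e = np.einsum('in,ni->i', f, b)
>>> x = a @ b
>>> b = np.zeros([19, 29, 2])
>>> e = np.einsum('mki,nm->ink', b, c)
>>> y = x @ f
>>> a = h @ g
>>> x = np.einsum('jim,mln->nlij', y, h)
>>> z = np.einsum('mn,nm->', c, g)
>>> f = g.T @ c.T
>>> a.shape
(7, 19, 7)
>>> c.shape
(7, 19)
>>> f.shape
(7, 7)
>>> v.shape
(7, 7)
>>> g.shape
(19, 7)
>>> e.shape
(2, 7, 29)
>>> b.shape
(19, 29, 2)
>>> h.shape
(7, 19, 19)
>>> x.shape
(19, 19, 7, 29)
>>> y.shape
(29, 7, 7)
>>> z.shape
()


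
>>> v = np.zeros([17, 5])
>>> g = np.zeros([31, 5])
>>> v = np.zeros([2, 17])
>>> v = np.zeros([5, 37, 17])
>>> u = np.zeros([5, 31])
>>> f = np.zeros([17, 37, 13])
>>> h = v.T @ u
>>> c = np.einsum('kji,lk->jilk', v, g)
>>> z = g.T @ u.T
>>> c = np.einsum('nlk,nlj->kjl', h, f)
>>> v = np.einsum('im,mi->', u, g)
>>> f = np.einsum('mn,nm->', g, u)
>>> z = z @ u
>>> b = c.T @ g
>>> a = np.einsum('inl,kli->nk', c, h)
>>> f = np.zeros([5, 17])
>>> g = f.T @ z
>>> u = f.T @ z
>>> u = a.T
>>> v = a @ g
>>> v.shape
(13, 31)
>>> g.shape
(17, 31)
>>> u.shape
(17, 13)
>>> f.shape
(5, 17)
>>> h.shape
(17, 37, 31)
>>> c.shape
(31, 13, 37)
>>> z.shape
(5, 31)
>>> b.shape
(37, 13, 5)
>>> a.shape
(13, 17)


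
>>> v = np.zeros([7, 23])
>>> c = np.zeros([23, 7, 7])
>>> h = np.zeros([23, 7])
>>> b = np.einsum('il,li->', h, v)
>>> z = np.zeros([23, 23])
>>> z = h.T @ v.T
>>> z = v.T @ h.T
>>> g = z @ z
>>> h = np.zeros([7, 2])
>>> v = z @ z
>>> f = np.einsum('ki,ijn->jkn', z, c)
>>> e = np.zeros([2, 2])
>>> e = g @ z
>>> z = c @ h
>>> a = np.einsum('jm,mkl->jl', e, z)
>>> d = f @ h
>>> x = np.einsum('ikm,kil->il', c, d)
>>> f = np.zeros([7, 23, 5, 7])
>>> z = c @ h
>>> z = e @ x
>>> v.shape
(23, 23)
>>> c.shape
(23, 7, 7)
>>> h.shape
(7, 2)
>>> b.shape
()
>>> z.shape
(23, 2)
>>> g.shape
(23, 23)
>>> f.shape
(7, 23, 5, 7)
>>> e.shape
(23, 23)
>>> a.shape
(23, 2)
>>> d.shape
(7, 23, 2)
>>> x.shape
(23, 2)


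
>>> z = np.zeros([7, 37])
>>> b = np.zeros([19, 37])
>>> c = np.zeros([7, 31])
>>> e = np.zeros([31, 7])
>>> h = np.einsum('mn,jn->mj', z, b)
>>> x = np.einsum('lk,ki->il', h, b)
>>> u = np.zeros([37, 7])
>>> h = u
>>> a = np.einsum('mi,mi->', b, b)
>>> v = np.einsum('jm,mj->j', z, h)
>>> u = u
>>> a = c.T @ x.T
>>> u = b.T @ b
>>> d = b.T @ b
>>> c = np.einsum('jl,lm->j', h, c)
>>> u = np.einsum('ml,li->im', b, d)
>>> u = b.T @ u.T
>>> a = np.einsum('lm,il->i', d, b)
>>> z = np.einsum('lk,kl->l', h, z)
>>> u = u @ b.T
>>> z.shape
(37,)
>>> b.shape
(19, 37)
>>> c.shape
(37,)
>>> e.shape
(31, 7)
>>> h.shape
(37, 7)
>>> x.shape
(37, 7)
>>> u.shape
(37, 19)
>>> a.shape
(19,)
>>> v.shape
(7,)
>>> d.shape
(37, 37)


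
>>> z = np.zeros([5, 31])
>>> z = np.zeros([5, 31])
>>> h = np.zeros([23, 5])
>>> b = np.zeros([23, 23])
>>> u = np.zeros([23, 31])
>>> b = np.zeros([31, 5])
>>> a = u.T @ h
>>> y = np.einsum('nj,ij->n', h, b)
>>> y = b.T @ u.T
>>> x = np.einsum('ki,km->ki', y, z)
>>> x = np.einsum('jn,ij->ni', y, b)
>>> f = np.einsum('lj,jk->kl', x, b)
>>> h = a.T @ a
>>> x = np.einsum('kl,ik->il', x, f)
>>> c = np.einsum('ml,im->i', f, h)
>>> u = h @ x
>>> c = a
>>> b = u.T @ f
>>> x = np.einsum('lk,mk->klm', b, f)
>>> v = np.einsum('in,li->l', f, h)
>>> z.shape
(5, 31)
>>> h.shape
(5, 5)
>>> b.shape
(31, 23)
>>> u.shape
(5, 31)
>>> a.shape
(31, 5)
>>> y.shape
(5, 23)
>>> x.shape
(23, 31, 5)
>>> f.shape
(5, 23)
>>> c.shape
(31, 5)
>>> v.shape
(5,)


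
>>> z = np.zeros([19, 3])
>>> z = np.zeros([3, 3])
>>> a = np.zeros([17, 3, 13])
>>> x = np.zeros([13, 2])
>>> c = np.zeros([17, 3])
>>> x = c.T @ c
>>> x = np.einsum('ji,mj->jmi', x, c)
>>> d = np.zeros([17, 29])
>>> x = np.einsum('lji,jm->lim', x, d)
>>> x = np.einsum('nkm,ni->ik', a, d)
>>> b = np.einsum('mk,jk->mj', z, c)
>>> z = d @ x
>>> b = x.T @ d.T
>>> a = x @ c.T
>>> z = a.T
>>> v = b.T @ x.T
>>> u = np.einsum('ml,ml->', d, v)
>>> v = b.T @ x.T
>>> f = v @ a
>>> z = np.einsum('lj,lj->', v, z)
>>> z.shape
()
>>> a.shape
(29, 17)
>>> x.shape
(29, 3)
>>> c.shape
(17, 3)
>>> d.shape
(17, 29)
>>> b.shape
(3, 17)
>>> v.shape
(17, 29)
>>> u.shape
()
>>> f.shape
(17, 17)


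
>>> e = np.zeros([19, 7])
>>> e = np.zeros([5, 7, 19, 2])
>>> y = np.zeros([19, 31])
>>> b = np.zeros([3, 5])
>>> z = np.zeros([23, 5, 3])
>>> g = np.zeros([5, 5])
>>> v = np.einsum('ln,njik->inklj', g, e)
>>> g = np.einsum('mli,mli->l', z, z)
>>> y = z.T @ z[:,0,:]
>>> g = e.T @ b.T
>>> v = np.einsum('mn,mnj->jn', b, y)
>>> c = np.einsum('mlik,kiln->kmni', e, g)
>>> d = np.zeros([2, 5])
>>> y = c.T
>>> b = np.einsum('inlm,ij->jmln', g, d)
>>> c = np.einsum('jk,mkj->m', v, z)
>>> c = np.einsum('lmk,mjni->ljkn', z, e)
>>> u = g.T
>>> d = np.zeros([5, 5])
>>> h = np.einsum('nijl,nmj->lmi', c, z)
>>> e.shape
(5, 7, 19, 2)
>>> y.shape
(19, 3, 5, 2)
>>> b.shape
(5, 3, 7, 19)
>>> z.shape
(23, 5, 3)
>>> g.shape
(2, 19, 7, 3)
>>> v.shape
(3, 5)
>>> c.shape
(23, 7, 3, 19)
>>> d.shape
(5, 5)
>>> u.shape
(3, 7, 19, 2)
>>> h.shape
(19, 5, 7)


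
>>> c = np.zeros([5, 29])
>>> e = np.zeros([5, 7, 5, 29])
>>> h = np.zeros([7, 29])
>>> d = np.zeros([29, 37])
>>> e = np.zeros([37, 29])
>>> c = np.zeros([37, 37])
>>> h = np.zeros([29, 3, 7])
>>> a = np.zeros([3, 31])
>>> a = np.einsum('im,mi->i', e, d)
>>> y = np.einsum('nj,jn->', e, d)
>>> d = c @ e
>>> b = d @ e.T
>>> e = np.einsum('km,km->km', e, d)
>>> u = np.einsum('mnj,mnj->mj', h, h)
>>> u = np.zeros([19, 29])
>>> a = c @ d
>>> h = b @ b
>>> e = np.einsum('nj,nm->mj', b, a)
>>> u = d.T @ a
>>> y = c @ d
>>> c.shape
(37, 37)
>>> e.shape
(29, 37)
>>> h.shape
(37, 37)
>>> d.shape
(37, 29)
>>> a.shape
(37, 29)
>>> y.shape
(37, 29)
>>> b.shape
(37, 37)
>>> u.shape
(29, 29)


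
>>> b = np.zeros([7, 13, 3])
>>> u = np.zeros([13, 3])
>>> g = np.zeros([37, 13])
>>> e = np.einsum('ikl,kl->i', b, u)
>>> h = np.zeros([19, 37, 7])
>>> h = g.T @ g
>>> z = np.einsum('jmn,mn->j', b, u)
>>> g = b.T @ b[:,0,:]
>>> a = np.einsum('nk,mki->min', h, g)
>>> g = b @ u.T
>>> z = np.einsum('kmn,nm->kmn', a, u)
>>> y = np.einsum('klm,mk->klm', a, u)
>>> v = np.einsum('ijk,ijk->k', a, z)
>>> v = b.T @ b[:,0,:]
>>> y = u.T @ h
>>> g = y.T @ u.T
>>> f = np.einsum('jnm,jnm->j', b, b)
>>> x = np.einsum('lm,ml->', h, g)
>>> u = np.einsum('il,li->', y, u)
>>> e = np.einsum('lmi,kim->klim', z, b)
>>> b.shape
(7, 13, 3)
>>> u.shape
()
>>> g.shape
(13, 13)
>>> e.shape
(7, 3, 13, 3)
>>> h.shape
(13, 13)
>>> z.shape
(3, 3, 13)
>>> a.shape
(3, 3, 13)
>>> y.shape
(3, 13)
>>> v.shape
(3, 13, 3)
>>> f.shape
(7,)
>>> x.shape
()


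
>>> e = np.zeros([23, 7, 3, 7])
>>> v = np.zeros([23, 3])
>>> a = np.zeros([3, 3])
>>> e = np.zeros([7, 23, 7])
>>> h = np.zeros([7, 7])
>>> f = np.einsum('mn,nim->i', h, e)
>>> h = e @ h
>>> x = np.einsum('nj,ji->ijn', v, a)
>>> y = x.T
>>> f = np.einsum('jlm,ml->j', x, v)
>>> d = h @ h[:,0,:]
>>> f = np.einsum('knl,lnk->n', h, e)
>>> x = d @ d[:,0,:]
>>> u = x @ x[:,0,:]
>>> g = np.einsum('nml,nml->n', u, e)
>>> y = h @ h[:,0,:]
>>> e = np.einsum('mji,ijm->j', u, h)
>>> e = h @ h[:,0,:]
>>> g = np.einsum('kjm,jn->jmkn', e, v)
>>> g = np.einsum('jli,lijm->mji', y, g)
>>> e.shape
(7, 23, 7)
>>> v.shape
(23, 3)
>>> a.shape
(3, 3)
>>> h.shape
(7, 23, 7)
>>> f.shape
(23,)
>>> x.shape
(7, 23, 7)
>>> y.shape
(7, 23, 7)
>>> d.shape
(7, 23, 7)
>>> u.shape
(7, 23, 7)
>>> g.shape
(3, 7, 7)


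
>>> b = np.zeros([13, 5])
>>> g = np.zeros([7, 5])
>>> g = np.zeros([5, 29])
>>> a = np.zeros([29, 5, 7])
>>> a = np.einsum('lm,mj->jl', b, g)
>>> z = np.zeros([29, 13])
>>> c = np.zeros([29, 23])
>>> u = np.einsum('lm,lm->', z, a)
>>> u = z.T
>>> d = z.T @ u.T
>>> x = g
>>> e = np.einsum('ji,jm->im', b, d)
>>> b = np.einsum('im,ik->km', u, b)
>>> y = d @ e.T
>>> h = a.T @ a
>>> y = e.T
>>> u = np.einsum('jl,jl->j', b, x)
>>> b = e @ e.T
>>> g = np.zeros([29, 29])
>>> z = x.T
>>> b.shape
(5, 5)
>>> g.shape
(29, 29)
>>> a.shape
(29, 13)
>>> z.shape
(29, 5)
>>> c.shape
(29, 23)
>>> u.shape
(5,)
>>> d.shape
(13, 13)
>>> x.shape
(5, 29)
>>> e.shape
(5, 13)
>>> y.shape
(13, 5)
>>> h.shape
(13, 13)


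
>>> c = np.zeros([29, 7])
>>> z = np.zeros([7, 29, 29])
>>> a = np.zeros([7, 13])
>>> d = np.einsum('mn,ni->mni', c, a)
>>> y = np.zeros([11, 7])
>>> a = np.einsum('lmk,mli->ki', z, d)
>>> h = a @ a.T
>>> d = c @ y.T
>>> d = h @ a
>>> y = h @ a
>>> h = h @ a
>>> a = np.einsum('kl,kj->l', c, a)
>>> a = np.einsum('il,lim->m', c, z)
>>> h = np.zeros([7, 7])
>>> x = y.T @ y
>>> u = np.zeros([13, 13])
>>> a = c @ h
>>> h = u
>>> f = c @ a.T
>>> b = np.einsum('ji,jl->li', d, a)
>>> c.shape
(29, 7)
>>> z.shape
(7, 29, 29)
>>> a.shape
(29, 7)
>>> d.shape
(29, 13)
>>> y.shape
(29, 13)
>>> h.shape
(13, 13)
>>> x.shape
(13, 13)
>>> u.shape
(13, 13)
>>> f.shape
(29, 29)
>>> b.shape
(7, 13)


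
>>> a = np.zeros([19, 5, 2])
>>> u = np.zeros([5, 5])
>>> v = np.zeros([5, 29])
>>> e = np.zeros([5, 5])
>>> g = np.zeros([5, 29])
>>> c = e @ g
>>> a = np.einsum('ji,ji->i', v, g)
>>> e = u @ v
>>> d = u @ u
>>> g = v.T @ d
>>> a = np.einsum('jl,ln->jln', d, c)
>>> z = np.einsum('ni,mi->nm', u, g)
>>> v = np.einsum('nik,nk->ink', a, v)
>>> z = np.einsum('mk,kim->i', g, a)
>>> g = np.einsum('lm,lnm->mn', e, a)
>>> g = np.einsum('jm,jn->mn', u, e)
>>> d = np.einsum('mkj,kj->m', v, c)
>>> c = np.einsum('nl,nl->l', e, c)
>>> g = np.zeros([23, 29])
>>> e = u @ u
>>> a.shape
(5, 5, 29)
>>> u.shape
(5, 5)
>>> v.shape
(5, 5, 29)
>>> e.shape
(5, 5)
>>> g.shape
(23, 29)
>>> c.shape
(29,)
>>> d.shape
(5,)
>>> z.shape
(5,)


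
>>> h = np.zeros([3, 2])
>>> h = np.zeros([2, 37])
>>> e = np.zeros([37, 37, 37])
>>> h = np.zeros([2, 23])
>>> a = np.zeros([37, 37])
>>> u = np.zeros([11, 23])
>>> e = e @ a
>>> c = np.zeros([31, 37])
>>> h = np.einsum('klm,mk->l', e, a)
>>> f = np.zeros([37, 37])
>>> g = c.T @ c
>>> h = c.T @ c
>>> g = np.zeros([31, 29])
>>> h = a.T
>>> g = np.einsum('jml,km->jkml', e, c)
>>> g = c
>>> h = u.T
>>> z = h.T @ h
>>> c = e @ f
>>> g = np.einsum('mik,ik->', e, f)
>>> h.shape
(23, 11)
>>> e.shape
(37, 37, 37)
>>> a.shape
(37, 37)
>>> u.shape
(11, 23)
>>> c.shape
(37, 37, 37)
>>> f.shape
(37, 37)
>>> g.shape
()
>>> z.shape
(11, 11)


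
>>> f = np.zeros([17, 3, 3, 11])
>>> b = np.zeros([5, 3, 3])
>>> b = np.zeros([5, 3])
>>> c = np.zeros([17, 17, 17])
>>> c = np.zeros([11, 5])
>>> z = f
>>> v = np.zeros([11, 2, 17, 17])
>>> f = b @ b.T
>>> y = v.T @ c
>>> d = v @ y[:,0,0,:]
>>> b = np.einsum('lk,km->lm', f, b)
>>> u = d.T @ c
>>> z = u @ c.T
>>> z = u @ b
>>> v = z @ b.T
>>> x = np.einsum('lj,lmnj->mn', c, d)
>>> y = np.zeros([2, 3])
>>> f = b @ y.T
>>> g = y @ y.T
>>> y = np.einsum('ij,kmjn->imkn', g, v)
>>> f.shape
(5, 2)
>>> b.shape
(5, 3)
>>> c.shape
(11, 5)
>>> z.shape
(5, 17, 2, 3)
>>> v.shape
(5, 17, 2, 5)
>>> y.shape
(2, 17, 5, 5)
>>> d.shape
(11, 2, 17, 5)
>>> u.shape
(5, 17, 2, 5)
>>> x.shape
(2, 17)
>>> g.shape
(2, 2)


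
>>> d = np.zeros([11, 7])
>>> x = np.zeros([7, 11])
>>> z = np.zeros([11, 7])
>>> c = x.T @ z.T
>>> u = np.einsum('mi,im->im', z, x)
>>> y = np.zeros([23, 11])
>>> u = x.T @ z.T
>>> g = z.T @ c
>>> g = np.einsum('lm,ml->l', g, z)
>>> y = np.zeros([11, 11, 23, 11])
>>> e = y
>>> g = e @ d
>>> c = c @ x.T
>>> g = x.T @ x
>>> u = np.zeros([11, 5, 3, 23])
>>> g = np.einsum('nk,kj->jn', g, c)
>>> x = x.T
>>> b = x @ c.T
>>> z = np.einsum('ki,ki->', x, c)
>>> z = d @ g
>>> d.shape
(11, 7)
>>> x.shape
(11, 7)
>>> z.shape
(11, 11)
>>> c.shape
(11, 7)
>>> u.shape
(11, 5, 3, 23)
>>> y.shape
(11, 11, 23, 11)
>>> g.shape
(7, 11)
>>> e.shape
(11, 11, 23, 11)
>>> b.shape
(11, 11)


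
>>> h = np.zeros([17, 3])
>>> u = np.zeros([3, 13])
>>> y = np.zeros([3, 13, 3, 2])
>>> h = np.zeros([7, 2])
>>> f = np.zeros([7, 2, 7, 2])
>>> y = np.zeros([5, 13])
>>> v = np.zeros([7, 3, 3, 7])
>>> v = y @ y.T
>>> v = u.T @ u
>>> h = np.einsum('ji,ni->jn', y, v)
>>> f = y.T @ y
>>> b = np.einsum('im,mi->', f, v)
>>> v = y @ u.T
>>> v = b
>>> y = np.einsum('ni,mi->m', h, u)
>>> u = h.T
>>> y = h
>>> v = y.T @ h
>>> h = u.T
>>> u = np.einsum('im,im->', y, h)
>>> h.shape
(5, 13)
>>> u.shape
()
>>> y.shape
(5, 13)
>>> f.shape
(13, 13)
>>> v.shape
(13, 13)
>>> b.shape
()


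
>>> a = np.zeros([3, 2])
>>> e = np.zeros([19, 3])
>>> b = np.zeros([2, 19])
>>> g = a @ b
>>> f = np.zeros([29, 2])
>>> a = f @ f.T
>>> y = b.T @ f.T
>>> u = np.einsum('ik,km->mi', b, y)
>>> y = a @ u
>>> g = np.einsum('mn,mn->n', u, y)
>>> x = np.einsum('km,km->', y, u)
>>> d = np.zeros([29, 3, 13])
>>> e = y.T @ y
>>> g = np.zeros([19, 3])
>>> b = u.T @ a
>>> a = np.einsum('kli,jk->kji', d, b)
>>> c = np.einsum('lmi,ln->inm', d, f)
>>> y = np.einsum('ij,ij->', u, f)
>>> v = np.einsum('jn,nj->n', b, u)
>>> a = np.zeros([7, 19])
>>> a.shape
(7, 19)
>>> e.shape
(2, 2)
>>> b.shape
(2, 29)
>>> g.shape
(19, 3)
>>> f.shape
(29, 2)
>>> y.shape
()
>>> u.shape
(29, 2)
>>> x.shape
()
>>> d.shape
(29, 3, 13)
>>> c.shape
(13, 2, 3)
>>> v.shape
(29,)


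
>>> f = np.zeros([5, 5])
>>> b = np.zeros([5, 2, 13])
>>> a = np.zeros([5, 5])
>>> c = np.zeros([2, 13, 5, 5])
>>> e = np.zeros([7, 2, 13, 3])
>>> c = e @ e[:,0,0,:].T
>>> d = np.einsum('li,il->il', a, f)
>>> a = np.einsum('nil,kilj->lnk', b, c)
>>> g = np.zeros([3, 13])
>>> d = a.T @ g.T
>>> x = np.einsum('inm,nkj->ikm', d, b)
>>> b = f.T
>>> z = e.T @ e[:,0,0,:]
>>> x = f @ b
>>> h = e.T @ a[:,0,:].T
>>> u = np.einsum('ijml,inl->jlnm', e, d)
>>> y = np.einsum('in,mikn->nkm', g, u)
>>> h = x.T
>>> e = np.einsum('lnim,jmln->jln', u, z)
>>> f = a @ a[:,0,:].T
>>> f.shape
(13, 5, 13)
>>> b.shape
(5, 5)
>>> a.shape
(13, 5, 7)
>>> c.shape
(7, 2, 13, 7)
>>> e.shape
(3, 2, 3)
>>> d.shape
(7, 5, 3)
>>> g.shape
(3, 13)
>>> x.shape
(5, 5)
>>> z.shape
(3, 13, 2, 3)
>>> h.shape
(5, 5)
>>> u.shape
(2, 3, 5, 13)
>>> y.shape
(13, 5, 2)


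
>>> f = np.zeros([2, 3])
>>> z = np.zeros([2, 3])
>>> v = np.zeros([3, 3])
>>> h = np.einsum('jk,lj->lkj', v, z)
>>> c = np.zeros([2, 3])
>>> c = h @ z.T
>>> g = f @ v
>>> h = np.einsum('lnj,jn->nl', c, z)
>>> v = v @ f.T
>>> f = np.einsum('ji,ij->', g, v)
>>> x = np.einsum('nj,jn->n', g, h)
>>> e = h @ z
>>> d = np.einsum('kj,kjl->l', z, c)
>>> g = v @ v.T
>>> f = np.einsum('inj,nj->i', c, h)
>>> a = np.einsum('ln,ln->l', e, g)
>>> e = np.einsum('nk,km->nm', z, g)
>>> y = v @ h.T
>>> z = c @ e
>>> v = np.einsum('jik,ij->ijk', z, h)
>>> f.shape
(2,)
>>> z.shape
(2, 3, 3)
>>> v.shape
(3, 2, 3)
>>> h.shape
(3, 2)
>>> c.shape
(2, 3, 2)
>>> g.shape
(3, 3)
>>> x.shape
(2,)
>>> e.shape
(2, 3)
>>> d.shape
(2,)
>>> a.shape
(3,)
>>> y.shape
(3, 3)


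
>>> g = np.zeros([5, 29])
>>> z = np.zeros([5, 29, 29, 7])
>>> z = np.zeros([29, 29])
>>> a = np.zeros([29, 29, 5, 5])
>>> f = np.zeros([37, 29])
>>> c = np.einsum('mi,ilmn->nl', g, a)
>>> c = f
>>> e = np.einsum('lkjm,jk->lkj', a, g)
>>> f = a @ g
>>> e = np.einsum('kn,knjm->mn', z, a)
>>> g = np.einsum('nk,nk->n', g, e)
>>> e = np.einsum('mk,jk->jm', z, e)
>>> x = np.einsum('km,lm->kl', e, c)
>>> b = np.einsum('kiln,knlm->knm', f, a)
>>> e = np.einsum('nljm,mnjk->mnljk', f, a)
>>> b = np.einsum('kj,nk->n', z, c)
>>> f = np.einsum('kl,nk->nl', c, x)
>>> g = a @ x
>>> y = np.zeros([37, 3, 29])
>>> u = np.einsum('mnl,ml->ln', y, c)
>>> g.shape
(29, 29, 5, 37)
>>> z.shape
(29, 29)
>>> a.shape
(29, 29, 5, 5)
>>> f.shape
(5, 29)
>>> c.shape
(37, 29)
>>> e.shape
(29, 29, 29, 5, 5)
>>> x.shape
(5, 37)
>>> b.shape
(37,)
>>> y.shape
(37, 3, 29)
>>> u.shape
(29, 3)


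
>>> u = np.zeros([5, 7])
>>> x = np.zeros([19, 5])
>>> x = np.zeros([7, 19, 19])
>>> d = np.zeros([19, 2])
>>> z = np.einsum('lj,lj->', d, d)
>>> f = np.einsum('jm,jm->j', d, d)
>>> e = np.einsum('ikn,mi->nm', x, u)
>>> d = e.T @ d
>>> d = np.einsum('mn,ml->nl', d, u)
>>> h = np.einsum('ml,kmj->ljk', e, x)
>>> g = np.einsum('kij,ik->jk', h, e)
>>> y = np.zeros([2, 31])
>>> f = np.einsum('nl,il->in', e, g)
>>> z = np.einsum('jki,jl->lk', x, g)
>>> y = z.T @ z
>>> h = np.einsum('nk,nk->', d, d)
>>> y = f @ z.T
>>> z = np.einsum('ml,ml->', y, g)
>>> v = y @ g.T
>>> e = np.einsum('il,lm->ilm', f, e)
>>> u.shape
(5, 7)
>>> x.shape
(7, 19, 19)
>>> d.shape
(2, 7)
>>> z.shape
()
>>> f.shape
(7, 19)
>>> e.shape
(7, 19, 5)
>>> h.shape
()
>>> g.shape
(7, 5)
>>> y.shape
(7, 5)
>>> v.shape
(7, 7)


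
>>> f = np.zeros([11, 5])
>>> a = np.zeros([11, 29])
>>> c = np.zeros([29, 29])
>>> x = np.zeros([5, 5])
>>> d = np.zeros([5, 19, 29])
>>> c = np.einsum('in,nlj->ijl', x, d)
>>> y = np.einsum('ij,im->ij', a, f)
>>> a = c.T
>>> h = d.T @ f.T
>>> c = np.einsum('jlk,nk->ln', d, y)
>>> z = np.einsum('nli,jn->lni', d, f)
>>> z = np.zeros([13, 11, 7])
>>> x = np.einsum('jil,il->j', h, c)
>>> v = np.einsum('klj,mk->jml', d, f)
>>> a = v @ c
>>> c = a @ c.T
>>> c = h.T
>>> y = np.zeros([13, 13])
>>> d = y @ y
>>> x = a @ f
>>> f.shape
(11, 5)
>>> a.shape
(29, 11, 11)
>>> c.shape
(11, 19, 29)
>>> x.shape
(29, 11, 5)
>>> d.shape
(13, 13)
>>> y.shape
(13, 13)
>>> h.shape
(29, 19, 11)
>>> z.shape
(13, 11, 7)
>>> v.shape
(29, 11, 19)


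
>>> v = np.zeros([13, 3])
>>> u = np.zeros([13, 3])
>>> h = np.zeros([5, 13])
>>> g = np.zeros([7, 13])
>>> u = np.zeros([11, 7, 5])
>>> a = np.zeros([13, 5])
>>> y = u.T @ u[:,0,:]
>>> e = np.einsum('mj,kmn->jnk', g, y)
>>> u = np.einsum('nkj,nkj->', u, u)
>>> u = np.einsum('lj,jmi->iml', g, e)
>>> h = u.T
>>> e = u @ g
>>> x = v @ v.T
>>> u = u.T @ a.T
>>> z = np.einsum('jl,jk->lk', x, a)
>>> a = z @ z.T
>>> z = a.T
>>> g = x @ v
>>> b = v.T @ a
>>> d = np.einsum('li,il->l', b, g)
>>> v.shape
(13, 3)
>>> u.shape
(7, 5, 13)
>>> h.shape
(7, 5, 5)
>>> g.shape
(13, 3)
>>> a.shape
(13, 13)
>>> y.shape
(5, 7, 5)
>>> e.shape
(5, 5, 13)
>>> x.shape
(13, 13)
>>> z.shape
(13, 13)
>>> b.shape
(3, 13)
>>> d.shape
(3,)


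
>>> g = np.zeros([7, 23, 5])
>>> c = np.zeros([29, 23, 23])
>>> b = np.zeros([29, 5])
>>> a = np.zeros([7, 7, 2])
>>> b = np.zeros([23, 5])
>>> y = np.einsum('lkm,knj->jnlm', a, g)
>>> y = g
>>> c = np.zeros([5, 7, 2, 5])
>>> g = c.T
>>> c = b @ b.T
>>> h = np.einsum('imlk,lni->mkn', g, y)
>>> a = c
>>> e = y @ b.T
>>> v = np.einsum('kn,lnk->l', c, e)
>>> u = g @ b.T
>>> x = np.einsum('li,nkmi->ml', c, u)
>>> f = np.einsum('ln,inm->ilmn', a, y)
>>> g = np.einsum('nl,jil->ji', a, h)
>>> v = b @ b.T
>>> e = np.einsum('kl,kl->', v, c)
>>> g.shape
(2, 5)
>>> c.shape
(23, 23)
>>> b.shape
(23, 5)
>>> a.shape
(23, 23)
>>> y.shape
(7, 23, 5)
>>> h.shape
(2, 5, 23)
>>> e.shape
()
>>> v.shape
(23, 23)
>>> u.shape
(5, 2, 7, 23)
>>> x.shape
(7, 23)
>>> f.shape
(7, 23, 5, 23)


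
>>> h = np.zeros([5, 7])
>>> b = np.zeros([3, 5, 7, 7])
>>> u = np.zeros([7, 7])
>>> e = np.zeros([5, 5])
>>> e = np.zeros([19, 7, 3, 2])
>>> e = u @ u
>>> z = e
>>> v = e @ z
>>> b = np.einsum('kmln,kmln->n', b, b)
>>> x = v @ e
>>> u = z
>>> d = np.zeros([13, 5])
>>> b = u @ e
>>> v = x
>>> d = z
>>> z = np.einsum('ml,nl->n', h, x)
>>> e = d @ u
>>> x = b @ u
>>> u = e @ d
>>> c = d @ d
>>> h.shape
(5, 7)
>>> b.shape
(7, 7)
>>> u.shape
(7, 7)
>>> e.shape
(7, 7)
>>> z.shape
(7,)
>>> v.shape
(7, 7)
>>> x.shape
(7, 7)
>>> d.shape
(7, 7)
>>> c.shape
(7, 7)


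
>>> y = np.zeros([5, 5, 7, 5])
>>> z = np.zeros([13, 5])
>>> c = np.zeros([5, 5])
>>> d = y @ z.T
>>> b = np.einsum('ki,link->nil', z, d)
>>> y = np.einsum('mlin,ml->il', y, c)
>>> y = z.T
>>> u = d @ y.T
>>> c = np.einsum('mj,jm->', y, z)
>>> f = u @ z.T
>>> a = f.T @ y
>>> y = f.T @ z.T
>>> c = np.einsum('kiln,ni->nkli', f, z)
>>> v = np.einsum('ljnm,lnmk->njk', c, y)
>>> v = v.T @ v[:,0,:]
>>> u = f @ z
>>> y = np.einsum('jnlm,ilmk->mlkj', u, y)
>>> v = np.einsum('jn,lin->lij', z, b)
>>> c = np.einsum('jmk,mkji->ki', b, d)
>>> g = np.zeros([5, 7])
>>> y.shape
(5, 7, 13, 5)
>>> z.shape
(13, 5)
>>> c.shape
(5, 13)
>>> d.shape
(5, 5, 7, 13)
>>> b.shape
(7, 5, 5)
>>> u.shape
(5, 5, 7, 5)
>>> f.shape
(5, 5, 7, 13)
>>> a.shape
(13, 7, 5, 13)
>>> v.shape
(7, 5, 13)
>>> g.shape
(5, 7)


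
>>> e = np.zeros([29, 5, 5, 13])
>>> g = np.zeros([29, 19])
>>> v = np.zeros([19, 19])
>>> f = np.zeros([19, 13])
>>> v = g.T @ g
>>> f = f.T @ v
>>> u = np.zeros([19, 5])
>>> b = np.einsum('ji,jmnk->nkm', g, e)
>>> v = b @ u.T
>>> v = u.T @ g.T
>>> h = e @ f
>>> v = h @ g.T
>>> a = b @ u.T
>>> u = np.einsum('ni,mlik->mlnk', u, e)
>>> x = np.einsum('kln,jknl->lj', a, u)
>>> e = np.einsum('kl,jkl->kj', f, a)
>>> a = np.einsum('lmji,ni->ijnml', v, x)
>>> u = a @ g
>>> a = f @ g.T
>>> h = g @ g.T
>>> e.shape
(13, 5)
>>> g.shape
(29, 19)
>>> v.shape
(29, 5, 5, 29)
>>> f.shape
(13, 19)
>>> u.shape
(29, 5, 13, 5, 19)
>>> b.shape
(5, 13, 5)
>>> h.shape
(29, 29)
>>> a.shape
(13, 29)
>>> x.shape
(13, 29)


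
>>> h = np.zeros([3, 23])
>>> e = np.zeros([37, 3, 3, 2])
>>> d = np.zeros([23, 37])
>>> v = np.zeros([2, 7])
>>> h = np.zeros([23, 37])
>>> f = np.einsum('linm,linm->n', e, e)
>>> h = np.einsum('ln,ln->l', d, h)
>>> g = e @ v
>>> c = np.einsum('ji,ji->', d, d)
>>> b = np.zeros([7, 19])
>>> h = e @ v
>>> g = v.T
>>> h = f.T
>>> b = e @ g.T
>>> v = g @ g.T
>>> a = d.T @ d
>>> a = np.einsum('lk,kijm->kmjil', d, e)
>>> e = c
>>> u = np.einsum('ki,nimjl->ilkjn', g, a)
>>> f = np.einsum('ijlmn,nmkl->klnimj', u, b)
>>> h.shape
(3,)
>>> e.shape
()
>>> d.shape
(23, 37)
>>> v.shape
(7, 7)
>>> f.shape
(3, 7, 37, 2, 3, 23)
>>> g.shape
(7, 2)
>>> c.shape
()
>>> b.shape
(37, 3, 3, 7)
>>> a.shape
(37, 2, 3, 3, 23)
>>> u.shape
(2, 23, 7, 3, 37)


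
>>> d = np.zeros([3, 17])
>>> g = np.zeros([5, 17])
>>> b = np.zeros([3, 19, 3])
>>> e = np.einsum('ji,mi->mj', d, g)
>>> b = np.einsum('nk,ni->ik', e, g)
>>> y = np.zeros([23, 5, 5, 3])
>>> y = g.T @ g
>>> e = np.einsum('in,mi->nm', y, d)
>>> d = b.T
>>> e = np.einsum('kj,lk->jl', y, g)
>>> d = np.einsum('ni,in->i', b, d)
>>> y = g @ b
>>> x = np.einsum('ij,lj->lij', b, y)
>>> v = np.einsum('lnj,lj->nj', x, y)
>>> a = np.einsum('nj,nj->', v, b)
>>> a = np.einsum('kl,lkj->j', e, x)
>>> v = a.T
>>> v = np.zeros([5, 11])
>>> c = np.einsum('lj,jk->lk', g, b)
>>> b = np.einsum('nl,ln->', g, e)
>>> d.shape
(3,)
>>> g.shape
(5, 17)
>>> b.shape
()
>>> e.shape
(17, 5)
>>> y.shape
(5, 3)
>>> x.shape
(5, 17, 3)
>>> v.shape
(5, 11)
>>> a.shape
(3,)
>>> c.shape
(5, 3)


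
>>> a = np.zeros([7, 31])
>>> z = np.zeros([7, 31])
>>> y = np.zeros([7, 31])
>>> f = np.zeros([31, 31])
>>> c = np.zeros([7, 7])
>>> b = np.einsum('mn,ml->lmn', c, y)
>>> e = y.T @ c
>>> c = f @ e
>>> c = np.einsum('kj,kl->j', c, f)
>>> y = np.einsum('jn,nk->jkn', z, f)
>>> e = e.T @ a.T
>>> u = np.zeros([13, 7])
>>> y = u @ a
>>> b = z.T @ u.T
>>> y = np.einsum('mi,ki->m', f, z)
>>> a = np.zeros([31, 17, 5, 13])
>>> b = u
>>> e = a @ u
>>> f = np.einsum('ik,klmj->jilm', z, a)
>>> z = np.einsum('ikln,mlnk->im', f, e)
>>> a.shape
(31, 17, 5, 13)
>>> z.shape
(13, 31)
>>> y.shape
(31,)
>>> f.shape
(13, 7, 17, 5)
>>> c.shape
(7,)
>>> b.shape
(13, 7)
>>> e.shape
(31, 17, 5, 7)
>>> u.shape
(13, 7)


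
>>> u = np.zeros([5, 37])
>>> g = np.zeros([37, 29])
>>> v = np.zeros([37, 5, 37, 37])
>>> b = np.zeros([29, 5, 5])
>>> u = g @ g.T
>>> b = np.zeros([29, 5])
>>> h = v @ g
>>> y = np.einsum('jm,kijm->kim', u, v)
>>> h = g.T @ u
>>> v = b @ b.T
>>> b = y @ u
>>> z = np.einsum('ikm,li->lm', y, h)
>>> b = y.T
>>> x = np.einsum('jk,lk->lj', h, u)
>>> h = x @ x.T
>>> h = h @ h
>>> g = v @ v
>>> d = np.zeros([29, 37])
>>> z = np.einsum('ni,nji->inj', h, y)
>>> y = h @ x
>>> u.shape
(37, 37)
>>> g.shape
(29, 29)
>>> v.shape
(29, 29)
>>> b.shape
(37, 5, 37)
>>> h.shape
(37, 37)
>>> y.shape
(37, 29)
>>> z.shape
(37, 37, 5)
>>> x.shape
(37, 29)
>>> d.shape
(29, 37)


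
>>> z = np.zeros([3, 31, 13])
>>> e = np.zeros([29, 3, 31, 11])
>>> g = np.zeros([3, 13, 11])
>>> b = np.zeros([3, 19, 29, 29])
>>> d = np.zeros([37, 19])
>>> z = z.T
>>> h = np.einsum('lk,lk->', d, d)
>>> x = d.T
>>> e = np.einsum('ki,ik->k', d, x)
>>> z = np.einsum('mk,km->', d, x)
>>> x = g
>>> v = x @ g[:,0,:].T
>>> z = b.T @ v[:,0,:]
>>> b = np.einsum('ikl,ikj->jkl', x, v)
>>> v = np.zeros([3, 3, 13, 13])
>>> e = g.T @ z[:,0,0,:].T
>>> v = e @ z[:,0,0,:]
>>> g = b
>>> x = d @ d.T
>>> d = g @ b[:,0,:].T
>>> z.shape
(29, 29, 19, 3)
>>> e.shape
(11, 13, 29)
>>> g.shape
(3, 13, 11)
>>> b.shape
(3, 13, 11)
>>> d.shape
(3, 13, 3)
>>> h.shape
()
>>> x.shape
(37, 37)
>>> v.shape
(11, 13, 3)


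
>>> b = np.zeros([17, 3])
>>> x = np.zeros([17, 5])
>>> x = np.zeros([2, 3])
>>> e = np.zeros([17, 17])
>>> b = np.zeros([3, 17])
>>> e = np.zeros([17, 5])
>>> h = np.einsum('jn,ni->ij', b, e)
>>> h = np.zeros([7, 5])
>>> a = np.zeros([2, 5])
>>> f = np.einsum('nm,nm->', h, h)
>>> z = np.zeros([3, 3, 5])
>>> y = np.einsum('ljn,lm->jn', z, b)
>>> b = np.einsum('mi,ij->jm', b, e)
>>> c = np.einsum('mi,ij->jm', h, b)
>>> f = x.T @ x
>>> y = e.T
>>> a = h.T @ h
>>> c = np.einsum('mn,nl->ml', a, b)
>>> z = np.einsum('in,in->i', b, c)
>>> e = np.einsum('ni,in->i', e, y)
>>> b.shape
(5, 3)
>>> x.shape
(2, 3)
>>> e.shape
(5,)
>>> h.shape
(7, 5)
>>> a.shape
(5, 5)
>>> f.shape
(3, 3)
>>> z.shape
(5,)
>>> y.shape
(5, 17)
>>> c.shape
(5, 3)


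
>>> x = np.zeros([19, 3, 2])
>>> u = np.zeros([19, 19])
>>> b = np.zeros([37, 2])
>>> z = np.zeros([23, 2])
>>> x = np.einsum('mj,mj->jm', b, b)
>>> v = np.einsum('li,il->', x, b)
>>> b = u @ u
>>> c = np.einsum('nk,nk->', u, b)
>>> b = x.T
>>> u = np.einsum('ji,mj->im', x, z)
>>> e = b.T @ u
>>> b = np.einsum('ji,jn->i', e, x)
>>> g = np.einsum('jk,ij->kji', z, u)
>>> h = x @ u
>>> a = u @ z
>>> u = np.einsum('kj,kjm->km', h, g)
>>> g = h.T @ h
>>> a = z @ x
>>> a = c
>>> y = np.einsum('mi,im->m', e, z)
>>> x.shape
(2, 37)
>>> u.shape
(2, 37)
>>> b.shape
(23,)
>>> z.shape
(23, 2)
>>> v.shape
()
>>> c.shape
()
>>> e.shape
(2, 23)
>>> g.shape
(23, 23)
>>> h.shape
(2, 23)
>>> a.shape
()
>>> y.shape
(2,)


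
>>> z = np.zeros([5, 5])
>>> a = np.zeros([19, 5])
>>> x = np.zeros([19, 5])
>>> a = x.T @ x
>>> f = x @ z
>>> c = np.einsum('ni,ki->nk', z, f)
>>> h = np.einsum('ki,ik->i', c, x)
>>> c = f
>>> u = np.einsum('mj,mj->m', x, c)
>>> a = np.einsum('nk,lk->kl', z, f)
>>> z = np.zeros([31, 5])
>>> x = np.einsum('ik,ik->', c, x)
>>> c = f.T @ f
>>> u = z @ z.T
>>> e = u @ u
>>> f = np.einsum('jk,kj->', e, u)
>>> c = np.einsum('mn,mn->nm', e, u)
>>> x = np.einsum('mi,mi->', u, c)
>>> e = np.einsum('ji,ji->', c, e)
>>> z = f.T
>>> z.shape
()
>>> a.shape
(5, 19)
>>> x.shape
()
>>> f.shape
()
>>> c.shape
(31, 31)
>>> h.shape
(19,)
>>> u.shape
(31, 31)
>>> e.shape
()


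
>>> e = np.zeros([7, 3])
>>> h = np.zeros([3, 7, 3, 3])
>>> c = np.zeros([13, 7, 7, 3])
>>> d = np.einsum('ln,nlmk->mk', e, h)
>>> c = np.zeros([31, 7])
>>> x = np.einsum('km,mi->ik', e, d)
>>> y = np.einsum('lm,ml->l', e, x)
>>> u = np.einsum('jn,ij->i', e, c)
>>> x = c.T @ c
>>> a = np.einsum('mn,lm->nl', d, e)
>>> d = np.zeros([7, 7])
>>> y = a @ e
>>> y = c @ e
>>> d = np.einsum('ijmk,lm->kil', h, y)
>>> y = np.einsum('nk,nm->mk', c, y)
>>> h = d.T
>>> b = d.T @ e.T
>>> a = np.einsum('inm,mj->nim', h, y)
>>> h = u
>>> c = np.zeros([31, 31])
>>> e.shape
(7, 3)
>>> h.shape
(31,)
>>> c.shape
(31, 31)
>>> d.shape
(3, 3, 31)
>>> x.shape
(7, 7)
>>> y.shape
(3, 7)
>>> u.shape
(31,)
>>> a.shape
(3, 31, 3)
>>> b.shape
(31, 3, 7)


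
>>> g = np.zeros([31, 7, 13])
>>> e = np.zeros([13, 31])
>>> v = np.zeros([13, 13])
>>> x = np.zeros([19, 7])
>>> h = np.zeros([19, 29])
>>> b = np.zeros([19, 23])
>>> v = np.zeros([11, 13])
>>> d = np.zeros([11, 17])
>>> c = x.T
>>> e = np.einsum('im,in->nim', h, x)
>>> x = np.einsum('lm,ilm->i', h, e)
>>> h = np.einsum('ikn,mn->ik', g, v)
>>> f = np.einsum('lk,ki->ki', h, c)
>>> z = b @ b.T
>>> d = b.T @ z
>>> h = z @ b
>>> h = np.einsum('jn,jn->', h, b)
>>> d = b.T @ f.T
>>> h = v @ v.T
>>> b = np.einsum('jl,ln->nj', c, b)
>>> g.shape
(31, 7, 13)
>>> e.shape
(7, 19, 29)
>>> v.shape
(11, 13)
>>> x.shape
(7,)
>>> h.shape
(11, 11)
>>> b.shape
(23, 7)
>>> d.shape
(23, 7)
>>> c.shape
(7, 19)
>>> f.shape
(7, 19)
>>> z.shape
(19, 19)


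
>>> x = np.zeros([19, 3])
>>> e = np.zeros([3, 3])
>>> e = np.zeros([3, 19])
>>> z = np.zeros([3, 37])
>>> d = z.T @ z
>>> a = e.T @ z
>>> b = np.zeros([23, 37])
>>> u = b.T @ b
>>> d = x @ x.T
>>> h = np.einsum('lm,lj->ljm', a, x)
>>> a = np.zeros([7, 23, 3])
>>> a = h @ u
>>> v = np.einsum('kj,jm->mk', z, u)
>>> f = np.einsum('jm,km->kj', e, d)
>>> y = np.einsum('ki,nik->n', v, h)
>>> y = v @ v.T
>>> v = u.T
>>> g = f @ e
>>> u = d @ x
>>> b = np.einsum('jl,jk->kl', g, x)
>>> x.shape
(19, 3)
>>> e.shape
(3, 19)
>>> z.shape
(3, 37)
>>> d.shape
(19, 19)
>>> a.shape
(19, 3, 37)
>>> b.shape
(3, 19)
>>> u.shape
(19, 3)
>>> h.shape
(19, 3, 37)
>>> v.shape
(37, 37)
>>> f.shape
(19, 3)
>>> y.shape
(37, 37)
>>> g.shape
(19, 19)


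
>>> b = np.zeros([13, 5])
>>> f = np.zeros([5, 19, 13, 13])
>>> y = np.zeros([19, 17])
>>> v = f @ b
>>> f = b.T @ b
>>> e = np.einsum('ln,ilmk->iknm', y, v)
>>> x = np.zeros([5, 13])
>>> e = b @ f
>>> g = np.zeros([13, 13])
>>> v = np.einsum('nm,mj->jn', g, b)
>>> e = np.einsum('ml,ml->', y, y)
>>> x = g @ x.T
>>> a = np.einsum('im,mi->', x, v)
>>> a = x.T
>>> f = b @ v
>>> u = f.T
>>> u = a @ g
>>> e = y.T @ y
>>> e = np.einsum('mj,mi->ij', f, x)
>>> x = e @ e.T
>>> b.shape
(13, 5)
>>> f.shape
(13, 13)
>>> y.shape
(19, 17)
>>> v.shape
(5, 13)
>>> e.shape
(5, 13)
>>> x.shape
(5, 5)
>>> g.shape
(13, 13)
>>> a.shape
(5, 13)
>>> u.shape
(5, 13)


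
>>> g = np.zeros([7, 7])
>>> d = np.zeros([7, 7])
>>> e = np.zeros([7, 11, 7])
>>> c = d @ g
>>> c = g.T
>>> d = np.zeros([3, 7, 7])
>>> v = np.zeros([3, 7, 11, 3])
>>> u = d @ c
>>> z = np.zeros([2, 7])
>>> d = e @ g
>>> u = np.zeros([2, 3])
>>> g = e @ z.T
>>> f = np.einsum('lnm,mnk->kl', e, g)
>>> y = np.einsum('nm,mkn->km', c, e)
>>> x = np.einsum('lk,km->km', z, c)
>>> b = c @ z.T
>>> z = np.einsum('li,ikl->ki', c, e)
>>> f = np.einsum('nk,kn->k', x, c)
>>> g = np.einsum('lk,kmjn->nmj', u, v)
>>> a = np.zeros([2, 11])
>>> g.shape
(3, 7, 11)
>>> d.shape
(7, 11, 7)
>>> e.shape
(7, 11, 7)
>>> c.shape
(7, 7)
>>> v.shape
(3, 7, 11, 3)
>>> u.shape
(2, 3)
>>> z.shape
(11, 7)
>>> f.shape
(7,)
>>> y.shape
(11, 7)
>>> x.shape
(7, 7)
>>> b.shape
(7, 2)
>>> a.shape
(2, 11)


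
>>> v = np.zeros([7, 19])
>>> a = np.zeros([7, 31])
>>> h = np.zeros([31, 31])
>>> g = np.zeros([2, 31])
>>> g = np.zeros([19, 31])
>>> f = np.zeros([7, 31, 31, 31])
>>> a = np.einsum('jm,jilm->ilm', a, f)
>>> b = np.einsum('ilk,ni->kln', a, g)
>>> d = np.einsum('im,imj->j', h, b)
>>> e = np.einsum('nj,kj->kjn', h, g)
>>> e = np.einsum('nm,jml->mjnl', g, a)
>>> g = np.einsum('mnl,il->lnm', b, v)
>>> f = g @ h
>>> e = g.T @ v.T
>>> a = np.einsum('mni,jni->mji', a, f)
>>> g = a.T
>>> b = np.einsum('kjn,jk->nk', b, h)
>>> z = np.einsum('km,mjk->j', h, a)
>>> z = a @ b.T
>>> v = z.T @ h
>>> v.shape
(19, 19, 31)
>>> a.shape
(31, 19, 31)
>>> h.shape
(31, 31)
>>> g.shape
(31, 19, 31)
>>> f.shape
(19, 31, 31)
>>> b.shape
(19, 31)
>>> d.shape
(19,)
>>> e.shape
(31, 31, 7)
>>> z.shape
(31, 19, 19)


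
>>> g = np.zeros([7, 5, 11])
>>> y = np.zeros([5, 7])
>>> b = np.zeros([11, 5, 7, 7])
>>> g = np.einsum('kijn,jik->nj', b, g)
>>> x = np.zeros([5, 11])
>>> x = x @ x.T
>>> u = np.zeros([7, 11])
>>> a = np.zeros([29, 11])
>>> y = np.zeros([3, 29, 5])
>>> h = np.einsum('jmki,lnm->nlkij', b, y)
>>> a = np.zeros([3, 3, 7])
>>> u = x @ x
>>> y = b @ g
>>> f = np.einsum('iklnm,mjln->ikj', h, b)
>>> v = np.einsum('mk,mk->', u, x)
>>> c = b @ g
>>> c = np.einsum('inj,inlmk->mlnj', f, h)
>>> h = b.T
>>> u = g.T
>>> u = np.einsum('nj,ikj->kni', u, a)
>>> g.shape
(7, 7)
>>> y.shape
(11, 5, 7, 7)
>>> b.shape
(11, 5, 7, 7)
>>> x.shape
(5, 5)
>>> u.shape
(3, 7, 3)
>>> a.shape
(3, 3, 7)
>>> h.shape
(7, 7, 5, 11)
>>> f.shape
(29, 3, 5)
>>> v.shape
()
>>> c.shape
(7, 7, 3, 5)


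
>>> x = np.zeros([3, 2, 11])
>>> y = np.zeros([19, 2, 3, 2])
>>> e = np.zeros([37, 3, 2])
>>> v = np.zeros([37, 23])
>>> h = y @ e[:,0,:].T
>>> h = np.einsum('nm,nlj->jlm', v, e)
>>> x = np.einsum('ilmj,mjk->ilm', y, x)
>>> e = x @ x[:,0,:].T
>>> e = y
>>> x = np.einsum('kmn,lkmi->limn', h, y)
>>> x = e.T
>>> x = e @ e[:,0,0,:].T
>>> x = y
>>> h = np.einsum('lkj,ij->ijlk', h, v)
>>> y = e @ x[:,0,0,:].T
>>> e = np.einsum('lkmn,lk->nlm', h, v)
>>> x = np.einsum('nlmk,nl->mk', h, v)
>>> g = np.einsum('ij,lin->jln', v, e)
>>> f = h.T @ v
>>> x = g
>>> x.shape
(23, 3, 2)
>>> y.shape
(19, 2, 3, 19)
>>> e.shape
(3, 37, 2)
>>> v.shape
(37, 23)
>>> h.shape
(37, 23, 2, 3)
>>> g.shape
(23, 3, 2)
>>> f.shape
(3, 2, 23, 23)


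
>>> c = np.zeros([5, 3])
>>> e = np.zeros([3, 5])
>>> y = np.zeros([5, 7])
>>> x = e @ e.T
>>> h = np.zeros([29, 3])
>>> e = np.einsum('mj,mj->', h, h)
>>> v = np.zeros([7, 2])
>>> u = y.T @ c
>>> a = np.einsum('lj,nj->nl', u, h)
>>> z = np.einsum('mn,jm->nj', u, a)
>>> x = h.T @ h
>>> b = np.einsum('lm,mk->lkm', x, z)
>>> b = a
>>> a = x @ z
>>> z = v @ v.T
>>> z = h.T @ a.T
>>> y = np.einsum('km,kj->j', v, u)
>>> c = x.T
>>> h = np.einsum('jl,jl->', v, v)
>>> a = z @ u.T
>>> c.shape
(3, 3)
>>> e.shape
()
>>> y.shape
(3,)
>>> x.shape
(3, 3)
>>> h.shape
()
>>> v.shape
(7, 2)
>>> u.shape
(7, 3)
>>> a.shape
(3, 7)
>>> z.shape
(3, 3)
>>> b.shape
(29, 7)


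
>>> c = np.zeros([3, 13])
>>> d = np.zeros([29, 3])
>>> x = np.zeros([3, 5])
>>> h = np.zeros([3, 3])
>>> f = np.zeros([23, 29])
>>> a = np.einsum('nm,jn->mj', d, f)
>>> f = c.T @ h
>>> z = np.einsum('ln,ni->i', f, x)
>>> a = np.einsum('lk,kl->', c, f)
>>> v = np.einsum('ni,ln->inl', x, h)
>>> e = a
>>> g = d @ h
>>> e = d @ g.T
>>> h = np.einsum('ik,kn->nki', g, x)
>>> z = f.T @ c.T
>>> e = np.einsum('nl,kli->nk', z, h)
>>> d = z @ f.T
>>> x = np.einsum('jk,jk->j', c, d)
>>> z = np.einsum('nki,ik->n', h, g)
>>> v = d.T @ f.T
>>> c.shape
(3, 13)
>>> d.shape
(3, 13)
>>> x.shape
(3,)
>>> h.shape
(5, 3, 29)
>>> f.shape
(13, 3)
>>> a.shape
()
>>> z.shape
(5,)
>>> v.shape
(13, 13)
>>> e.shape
(3, 5)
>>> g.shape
(29, 3)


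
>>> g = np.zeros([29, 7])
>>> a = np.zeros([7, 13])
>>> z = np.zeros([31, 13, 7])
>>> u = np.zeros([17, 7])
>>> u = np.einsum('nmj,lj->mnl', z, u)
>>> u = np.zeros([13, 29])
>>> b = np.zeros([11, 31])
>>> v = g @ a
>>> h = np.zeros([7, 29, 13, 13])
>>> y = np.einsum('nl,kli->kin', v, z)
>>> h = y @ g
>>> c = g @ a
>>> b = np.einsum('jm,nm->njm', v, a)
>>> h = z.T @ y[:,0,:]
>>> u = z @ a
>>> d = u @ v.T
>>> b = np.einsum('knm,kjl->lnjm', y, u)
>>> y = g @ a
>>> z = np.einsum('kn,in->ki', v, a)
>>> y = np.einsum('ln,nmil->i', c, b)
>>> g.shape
(29, 7)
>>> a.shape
(7, 13)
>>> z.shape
(29, 7)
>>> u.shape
(31, 13, 13)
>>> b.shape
(13, 7, 13, 29)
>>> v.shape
(29, 13)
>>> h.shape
(7, 13, 29)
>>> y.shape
(13,)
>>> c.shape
(29, 13)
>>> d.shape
(31, 13, 29)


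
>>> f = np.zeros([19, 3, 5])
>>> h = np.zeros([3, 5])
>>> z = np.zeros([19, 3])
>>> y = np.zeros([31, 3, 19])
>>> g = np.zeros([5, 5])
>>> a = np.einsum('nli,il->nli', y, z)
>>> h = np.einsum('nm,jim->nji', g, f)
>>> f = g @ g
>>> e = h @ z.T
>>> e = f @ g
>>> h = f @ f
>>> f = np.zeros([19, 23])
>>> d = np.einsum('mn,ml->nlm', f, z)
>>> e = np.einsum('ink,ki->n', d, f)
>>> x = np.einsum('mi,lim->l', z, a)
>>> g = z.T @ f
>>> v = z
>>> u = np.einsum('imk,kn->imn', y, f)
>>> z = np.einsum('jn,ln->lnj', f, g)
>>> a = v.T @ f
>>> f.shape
(19, 23)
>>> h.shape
(5, 5)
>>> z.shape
(3, 23, 19)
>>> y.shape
(31, 3, 19)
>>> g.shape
(3, 23)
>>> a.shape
(3, 23)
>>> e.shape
(3,)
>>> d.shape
(23, 3, 19)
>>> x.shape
(31,)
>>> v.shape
(19, 3)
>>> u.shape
(31, 3, 23)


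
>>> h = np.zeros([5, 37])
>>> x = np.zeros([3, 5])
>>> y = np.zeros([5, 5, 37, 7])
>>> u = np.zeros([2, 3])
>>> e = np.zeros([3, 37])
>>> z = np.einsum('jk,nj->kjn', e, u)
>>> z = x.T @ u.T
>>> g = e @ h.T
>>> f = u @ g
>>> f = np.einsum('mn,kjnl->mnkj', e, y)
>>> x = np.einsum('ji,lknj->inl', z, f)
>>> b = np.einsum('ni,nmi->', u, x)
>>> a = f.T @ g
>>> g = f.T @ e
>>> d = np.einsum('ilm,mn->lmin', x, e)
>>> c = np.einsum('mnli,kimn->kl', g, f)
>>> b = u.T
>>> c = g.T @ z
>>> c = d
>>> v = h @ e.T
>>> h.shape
(5, 37)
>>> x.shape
(2, 5, 3)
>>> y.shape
(5, 5, 37, 7)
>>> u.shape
(2, 3)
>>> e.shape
(3, 37)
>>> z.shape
(5, 2)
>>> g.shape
(5, 5, 37, 37)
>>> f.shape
(3, 37, 5, 5)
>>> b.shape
(3, 2)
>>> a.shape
(5, 5, 37, 5)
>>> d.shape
(5, 3, 2, 37)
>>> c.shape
(5, 3, 2, 37)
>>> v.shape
(5, 3)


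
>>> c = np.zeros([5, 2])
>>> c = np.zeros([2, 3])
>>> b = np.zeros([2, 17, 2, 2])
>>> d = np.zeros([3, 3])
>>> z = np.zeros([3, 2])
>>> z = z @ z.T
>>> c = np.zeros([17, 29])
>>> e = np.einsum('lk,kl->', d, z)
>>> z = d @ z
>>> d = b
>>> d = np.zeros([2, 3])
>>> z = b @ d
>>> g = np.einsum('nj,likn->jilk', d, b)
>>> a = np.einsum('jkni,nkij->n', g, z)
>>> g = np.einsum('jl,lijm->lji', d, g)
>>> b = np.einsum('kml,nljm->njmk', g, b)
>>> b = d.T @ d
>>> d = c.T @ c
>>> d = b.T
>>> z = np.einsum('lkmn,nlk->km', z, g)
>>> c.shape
(17, 29)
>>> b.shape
(3, 3)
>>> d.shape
(3, 3)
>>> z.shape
(17, 2)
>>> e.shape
()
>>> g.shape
(3, 2, 17)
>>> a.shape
(2,)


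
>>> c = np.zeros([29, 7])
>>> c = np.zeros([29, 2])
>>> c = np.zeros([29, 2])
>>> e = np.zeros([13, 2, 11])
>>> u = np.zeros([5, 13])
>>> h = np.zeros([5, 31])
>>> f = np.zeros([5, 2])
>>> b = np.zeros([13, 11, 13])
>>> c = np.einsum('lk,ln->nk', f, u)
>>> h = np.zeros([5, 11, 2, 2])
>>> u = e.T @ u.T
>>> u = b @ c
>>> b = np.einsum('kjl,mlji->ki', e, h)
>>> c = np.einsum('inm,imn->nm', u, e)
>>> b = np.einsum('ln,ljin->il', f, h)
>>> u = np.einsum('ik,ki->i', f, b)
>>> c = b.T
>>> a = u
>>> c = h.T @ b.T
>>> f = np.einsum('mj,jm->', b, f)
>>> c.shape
(2, 2, 11, 2)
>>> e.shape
(13, 2, 11)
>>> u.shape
(5,)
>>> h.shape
(5, 11, 2, 2)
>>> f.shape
()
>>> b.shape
(2, 5)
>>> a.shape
(5,)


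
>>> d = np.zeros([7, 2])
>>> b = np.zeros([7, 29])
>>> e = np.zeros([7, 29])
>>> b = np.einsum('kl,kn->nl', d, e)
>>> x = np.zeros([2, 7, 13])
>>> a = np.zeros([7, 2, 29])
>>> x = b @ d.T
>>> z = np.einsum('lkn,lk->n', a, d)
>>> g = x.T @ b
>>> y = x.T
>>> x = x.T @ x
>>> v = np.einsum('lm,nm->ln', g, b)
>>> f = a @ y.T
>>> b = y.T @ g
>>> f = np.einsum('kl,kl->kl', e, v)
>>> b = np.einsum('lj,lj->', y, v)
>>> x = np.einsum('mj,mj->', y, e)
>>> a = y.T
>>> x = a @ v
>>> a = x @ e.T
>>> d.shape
(7, 2)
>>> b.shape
()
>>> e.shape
(7, 29)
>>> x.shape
(29, 29)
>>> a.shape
(29, 7)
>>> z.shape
(29,)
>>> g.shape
(7, 2)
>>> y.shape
(7, 29)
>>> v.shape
(7, 29)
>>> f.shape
(7, 29)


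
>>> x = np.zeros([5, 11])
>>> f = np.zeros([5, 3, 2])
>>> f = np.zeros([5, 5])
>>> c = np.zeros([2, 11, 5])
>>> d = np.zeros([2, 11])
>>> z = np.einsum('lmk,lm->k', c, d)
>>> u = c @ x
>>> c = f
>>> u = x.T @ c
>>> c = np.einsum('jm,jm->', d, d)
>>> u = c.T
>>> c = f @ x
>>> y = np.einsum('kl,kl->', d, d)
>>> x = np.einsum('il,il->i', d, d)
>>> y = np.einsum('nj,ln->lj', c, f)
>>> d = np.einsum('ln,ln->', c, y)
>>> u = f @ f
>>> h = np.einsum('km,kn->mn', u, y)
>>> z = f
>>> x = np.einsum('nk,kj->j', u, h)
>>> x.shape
(11,)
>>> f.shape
(5, 5)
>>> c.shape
(5, 11)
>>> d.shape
()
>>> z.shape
(5, 5)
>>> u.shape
(5, 5)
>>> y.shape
(5, 11)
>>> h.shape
(5, 11)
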